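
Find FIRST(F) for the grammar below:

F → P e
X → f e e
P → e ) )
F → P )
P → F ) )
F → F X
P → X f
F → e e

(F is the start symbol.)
{ 'e', 'f' }

FIRST sets of the other non-terminals involved (by the same procedure, iterated to a fixed point):
  FIRST(P) = { 'e', 'f' }

From F → P e:
  - P is a non-terminal: add FIRST(P) \ {ε} = { 'e', 'f' }
    P is not nullable, so stop
From F → P ):
  - P is a non-terminal: add FIRST(P) \ {ε} = { 'e', 'f' }
    P is not nullable, so stop
From F → F X:
  - F is the symbol being defined: contributes nothing new
    F is not nullable, so stop
From F → e e:
  - e is a terminal: add 'e' and stop

Collecting: FIRST(F) = { 'e', 'f' }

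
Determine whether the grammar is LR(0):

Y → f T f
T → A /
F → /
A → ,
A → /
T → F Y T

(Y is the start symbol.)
Augment with Y' → Y and build the canonical LR(0) collection (I0 = CLOSURE({[Y' → . Y]}), then GOTO on every symbol after a dot until no new states appear). It has 12 states:
  I0: { [Y → . f T f], [Y' → . Y] }  — shift
  I1: { [Y' → Y .] }  — accept
  I2: { [A → . ,], [A → . /], [F → . /], [T → . A /], [T → . F Y T], [Y → f . T f] }  — shift
  I3: { [A → , .] }  — reduce
  I4: { [A → / .], [F → / .] }  — 2 reduces
  I5: { [T → A . /] }  — shift
  I6: { [T → F . Y T], [Y → . f T f] }  — shift
  I7: { [Y → f T . f] }  — shift
  I8: { [Y → f T f .] }  — reduce
  I9: { [A → . ,], [A → . /], [F → . /], [T → . A /], [T → . F Y T], [T → F Y . T] }  — shift
  I10: { [T → F Y T .] }  — reduce
  I11: { [T → A / .] }  — reduce

Conflict in state I4:
  Reduce-reduce conflict: [A → / .] and [F → / .]
So the grammar is NOT LR(0).

Answer: No. Reduce-reduce conflict: [A → / .] and [F → / .]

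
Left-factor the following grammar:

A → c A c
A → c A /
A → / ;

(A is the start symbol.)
A → c A A'
A' → c
A' → /
A → / ;

Left-factoring transforms A → αβ₁ | αβ₂ into A → αA' and A' → β₁ | β₂
(α is the longest common prefix among the alternatives). Repeat until
no nonterminal has two alternatives with a common prefix.

Round 1: A has alternatives sharing prefix 'c A'. Introduce A': A → c A A'
  Add: A' → c
  Add: A' → /

No remaining common prefixes — done.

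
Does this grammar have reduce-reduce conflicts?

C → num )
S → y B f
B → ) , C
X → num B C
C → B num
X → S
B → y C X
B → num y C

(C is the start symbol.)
No reduce-reduce conflicts

Augment with C' → C and build the canonical LR(0) collection (I0 = CLOSURE({[C' → . C]}), then GOTO on every symbol after a dot until no new states appear). It has 22 states:
  I0: { [B → . ) , C], [B → . num y C], [B → . y C X], [C → . B num], [C → . num )], [C' → . C] }  — shift
  I1: { [B → ) . , C] }  — shift
  I2: { [C → B . num] }  — shift
  I3: { [C' → C .] }  — accept
  I4: { [B → num . y C], [C → num . )] }  — shift
  I5: { [B → . ) , C], [B → . num y C], [B → . y C X], [B → y . C X], [C → . B num], [C → . num )] }  — shift
  I6: { [B → y C . X], [S → . y B f], [X → . S], [X → . num B C] }  — shift
  I7: { [X → S .] }  — reduce
  I8: { [B → y C X .] }  — reduce
  I9: { [B → . ) , C], [B → . num y C], [B → . y C X], [X → num . B C] }  — shift
  I10: { [B → . ) , C], [B → . num y C], [B → . y C X], [S → y . B f] }  — shift
  I11: { [S → y B . f] }  — shift
  I12: { [B → num . y C] }  — shift
  I13: { [B → . ) , C], [B → . num y C], [B → . y C X], [B → num y . C], [C → . B num], [C → . num )] }  — shift
  I14: { [B → num y C .] }  — reduce
  I15: { [S → y B f .] }  — reduce
  I16: { [B → . ) , C], [B → . num y C], [B → . y C X], [C → . B num], [C → . num )], [X → num B . C] }  — shift
  I17: { [X → num B C .] }  — reduce
  I18: { [C → num ) .] }  — reduce
  I19: { [C → B num .] }  — reduce
  I20: { [B → ) , . C], [B → . ) , C], [B → . num y C], [B → . y C X], [C → . B num], [C → . num )] }  — shift
  I21: { [B → ) , C .] }  — reduce

No state contains more than one complete item.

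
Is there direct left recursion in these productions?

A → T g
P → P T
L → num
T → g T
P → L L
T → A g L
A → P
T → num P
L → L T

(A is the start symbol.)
A → T g: starts with T
P → P T: LEFT RECURSIVE (starts with P)
L → num: starts with num
T → g T: starts with g
P → L L: starts with L
T → A g L: starts with A
A → P: starts with P
T → num P: starts with num
L → L T: LEFT RECURSIVE (starts with L)

The grammar has direct left recursion on: P, L.

Answer: Yes, P, L are left-recursive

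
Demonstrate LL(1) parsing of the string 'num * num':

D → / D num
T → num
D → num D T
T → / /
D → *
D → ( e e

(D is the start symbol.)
LL(1) parsing maintains a stack (initially the start symbol over $) and the input. At each step: if the stack top is a terminal, match it against the current input token; if it is a non-terminal N, replace it with the RHS of M[N, lookahead] (the unique production whose predict set contains the lookahead).

Stack is shown with the top on the left.

Stack      Input        Action
------------------------------
D $        num * num $  output D → num D T
num D T $  num * num $  match 'num'
D T $      * num $      output D → *
* T $      * num $      match '*'
T $        num $        output T → num
num $      num $        match 'num'
$          $            accept

The string is accepted.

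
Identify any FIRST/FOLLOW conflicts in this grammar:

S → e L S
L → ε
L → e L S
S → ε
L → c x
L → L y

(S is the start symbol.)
A FIRST/FOLLOW conflict occurs when a non-terminal N has a nullable alternative N → β (β ⇒* ε) and another alternative N → α with FIRST(α) ∩ FOLLOW(N) ≠ ∅: on such a lookahead the parser cannot decide between expanding α and letting N vanish via β.

Nullable non-terminals: L, S.
FIRST sets used below: FIRST(L) = { 'c', 'e', 'y', ε }

L: nullable alternative(s) L → ε; FOLLOW(L) = { $, 'e', 'y' }
  L → ε: FIRST \ {ε} = { } — this is the only nullable alternative, skip
  L → e L S: FIRST \ {ε} = { 'e' } — overlaps FOLLOW(L) on { 'e' }: CONFLICT
  L → c x: FIRST \ {ε} = { 'c' } — disjoint from FOLLOW(L)
  L → L y: FIRST \ {ε} = { 'c', 'e', 'y' } — overlaps FOLLOW(L) on { 'e', 'y' }: CONFLICT

S: nullable alternative(s) S → ε; FOLLOW(S) = { $, 'e', 'y' }
  S → e L S: FIRST \ {ε} = { 'e' } — overlaps FOLLOW(S) on { 'e' }: CONFLICT
  S → ε: FIRST \ {ε} = { } — this is the only nullable alternative, skip

So the grammar has 3 FIRST/FOLLOW conflicts (marked CONFLICT above).

Answer: Yes. S → e L S with FOLLOW(S) on { 'e' }; L → e L S with FOLLOW(L) on { 'e' }; L → L y with FOLLOW(L) on { 'e', 'y' }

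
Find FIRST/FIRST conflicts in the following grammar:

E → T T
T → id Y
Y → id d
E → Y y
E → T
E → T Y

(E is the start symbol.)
A FIRST/FIRST conflict occurs when two productions N → α and N → β for the same non-terminal have FIRST(α) ∩ FIRST(β) ≠ ∅ (with ε ∈ FIRST of a nullable right-hand side, so two nullable alternatives also conflict).

FIRST sets of the non-terminals at (or reachable through a nullable prefix from) the front of some alternative:
  FIRST(T) = { 'id' }
  FIRST(Y) = { 'id' }

Productions for E:
  E → T T: FIRST = { 'id' }
  E → Y y: FIRST = { 'id' }
  E → T: FIRST = { 'id' }
  E → T Y: FIRST = { 'id' }
T, Y have only one production, so no FIRST/FIRST conflict is possible there.

Conflict for E: E → T T and E → Y y
  Overlap: { 'id' }
Conflict for E: E → T T and E → T
  Overlap: { 'id' }
Conflict for E: E → T T and E → T Y
  Overlap: { 'id' }
Conflict for E: E → Y y and E → T
  Overlap: { 'id' }
Conflict for E: E → Y y and E → T Y
  Overlap: { 'id' }
Conflict for E: E → T and E → T Y
  Overlap: { 'id' }

Answer: Yes. E → T T / E → Y y on { 'id' }; E → T T / E → T on { 'id' }; E → T T / E → T Y on { 'id' }; E → Y y / E → T on { 'id' }; E → Y y / E → T Y on { 'id' }; E → T / E → T Y on { 'id' }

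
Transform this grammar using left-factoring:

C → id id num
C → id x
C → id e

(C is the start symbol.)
C → id C'
C' → id num
C' → x
C' → e

Left-factoring transforms A → αβ₁ | αβ₂ into A → αA' and A' → β₁ | β₂
(α is the longest common prefix among the alternatives). Repeat until
no nonterminal has two alternatives with a common prefix.

Round 1: C has alternatives sharing prefix 'id'. Introduce C': C → id C'
  Add: C' → id num
  Add: C' → x
  Add: C' → e

No remaining common prefixes — done.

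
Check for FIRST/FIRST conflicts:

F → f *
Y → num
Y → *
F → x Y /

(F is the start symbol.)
No FIRST/FIRST conflicts.

A FIRST/FIRST conflict occurs when two productions N → α and N → β for the same non-terminal have FIRST(α) ∩ FIRST(β) ≠ ∅ (with ε ∈ FIRST of a nullable right-hand side, so two nullable alternatives also conflict).

Productions for F:
  F → f *: FIRST = { 'f' }
  F → x Y /: FIRST = { 'x' }
Productions for Y:
  Y → num: FIRST = { 'num' }
  Y → *: FIRST = { '*' }

All alternatives of each non-terminal have pairwise disjoint FIRST sets.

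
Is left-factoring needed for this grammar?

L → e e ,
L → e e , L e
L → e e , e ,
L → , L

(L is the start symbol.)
Yes, L has productions with common prefix 'e e ,'

Left-factoring is needed when two productions for the same non-terminal
share a common prefix on the right-hand side.

Productions for L:
  L → e e ,
  L → e e , L e
  L → e e , e ,
  L → , L

Found common prefix 'e e ,' in productions for L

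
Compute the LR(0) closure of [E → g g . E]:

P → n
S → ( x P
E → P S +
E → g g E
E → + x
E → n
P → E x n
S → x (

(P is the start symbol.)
Start with: [E → g g . E]
  [E → g g . E] has the dot before E: add [E → . P S +], [E → . g g E], [E → . + x], [E → . n]
  [E → . P S +] has the dot before P: add [P → . n], [P → . E x n]
No further items can be added.

CLOSURE = { [E → . + x], [E → . P S +], [E → . g g E], [E → . n], [E → g g . E], [P → . E x n], [P → . n] }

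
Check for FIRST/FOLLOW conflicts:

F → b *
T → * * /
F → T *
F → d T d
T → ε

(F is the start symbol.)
A FIRST/FOLLOW conflict occurs when a non-terminal N has a nullable alternative N → β (β ⇒* ε) and another alternative N → α with FIRST(α) ∩ FOLLOW(N) ≠ ∅: on such a lookahead the parser cannot decide between expanding α and letting N vanish via β.

Nullable non-terminals: T.

T: nullable alternative(s) T → ε; FOLLOW(T) = { '*', 'd' }
  T → * * /: FIRST \ {ε} = { '*' } — overlaps FOLLOW(T) on { '*' }: CONFLICT
  T → ε: FIRST \ {ε} = { } — this is the only nullable alternative, skip

F has no nullable alternative, so no FIRST/FOLLOW check is needed there.

So the grammar has 1 FIRST/FOLLOW conflict (marked CONFLICT above).

Answer: Yes. T → '*' '*' '/' with FOLLOW(T) on { '*' }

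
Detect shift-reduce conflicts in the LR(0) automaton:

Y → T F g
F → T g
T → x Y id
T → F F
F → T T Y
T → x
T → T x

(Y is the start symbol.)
Augment with Y' → Y and build the canonical LR(0) collection (I0 = CLOSURE({[Y' → . Y]}), then GOTO on every symbol after a dot until no new states appear). It has 16 states:
  I0: { [F → . T T Y], [F → . T g], [T → . F F], [T → . T x], [T → . x Y id], [T → . x], [Y → . T F g], [Y' → . Y] }  — shift
  I1: { [F → . T T Y], [F → . T g], [T → . F F], [T → . T x], [T → . x Y id], [T → . x], [T → F . F] }  — shift
  I2: { [F → . T T Y], [F → . T g], [F → T . T Y], [F → T . g], [T → . F F], [T → . T x], [T → . x Y id], [T → . x], [T → T . x], [Y → T . F g] }  — shift
  I3: { [Y' → Y .] }  — accept
  I4: { [F → . T T Y], [F → . T g], [T → . F F], [T → . T x], [T → . x Y id], [T → . x], [T → x . Y id], [T → x .], [Y → . T F g] }  — shift, reduce
  I5: { [T → x Y . id] }  — shift
  I6: { [T → x Y id .] }  — reduce
  I7: { [F → . T T Y], [F → . T g], [T → . F F], [T → . T x], [T → . x Y id], [T → . x], [T → F . F], [Y → T F . g] }  — shift
  I8: { [F → . T T Y], [F → . T g], [F → T . T Y], [F → T . g], [F → T T . Y], [T → . F F], [T → . T x], [T → . x Y id], [T → . x], [T → T . x], [Y → . T F g] }  — shift
  I9: { [F → T g .] }  — reduce
  I10: { [F → . T T Y], [F → . T g], [T → . F F], [T → . T x], [T → . x Y id], [T → . x], [T → T x .], [T → x . Y id], [T → x .], [Y → . T F g] }  — shift, 2 reduces
  I11: { [F → . T T Y], [F → . T g], [F → T . T Y], [F → T . g], [F → T T . Y], [T → . F F], [T → . T x], [T → . x Y id], [T → . x], [T → T . x], [Y → . T F g], [Y → T . F g] }  — shift
  I12: { [F → T T Y .] }  — reduce
  I13: { [F → . T T Y], [F → . T g], [T → . F F], [T → . T x], [T → . x Y id], [T → . x], [T → F . F], [T → F F .] }  — shift, reduce
  I14: { [F → . T T Y], [F → . T g], [F → T . T Y], [F → T . g], [T → . F F], [T → . T x], [T → . x Y id], [T → . x], [T → T . x] }  — shift
  I15: { [Y → T F g .] }  — reduce

I4 contains reduce item [T → x .] and shift items [T → . x], [T → . x Y id] — shift-reduce conflict.
I10 contains reduce items [T → T x .], [T → x .] and shift items [T → . x], [T → . x Y id] — shift-reduce conflict.
I13 contains reduce item [T → F F .] and shift items [T → . x], [T → . x Y id] — shift-reduce conflict.

Answer: Yes — I4: [T → x .] vs [T → . x]; I10: [T → T x .] vs [T → . x]; I13: [T → F F .] vs [T → . x]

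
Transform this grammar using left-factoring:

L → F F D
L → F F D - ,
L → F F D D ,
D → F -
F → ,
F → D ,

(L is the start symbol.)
L → F F D L'
L' → ε
L' → - ,
L' → D ,
D → F -
F → ,
F → D ,

Left-factoring transforms A → αβ₁ | αβ₂ into A → αA' and A' → β₁ | β₂
(α is the longest common prefix among the alternatives). Repeat until
no nonterminal has two alternatives with a common prefix.

Round 1: L has alternatives sharing prefix 'F F D'. Introduce L': L → F F D L'
  Add: L' → ε
  Add: L' → - ,
  Add: L' → D ,

No remaining common prefixes — done.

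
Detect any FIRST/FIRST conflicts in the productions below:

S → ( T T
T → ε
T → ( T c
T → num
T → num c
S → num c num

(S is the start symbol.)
Productions for S:
  S → ( T T: FIRST = { '(' }
  S → num c num: FIRST = { 'num' }
Productions for T:
  T → ε: FIRST = { ε }
  T → ( T c: FIRST = { '(' }
  T → num: FIRST = { 'num' }
  T → num c: FIRST = { 'num' }

Conflict for T: T → num and T → num c
  Overlap: { 'num' }

Answer: Yes. T → num / T → num c on { 'num' }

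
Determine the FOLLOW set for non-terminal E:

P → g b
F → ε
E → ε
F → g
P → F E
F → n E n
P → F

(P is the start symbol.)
{ $, 'n' }

To compute FOLLOW(E), find every occurrence of E on a right-hand side N → α E β: add FIRST(β) \ {ε}, and if β is empty or nullable also add FOLLOW(N). Iterate to a fixed point.

In P → F E: E is at the end, add FOLLOW(P)
In F → n E n: E is followed by n, add FIRST(n) \ {ε} = { 'n' }

The FOLLOW sets referred to above (computed the same way, to a fixed point):
  FOLLOW(P) = { $ }

Taking the union: FOLLOW(E) = { $, 'n' }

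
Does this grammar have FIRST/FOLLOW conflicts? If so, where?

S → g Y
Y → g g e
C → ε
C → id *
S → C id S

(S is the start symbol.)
A FIRST/FOLLOW conflict occurs when a non-terminal N has a nullable alternative N → β (β ⇒* ε) and another alternative N → α with FIRST(α) ∩ FOLLOW(N) ≠ ∅: on such a lookahead the parser cannot decide between expanding α and letting N vanish via β.

Nullable non-terminals: C.

C: nullable alternative(s) C → ε; FOLLOW(C) = { 'id' }
  C → ε: FIRST \ {ε} = { } — this is the only nullable alternative, skip
  C → id *: FIRST \ {ε} = { 'id' } — overlaps FOLLOW(C) on { 'id' }: CONFLICT

S, Y have no nullable alternative, so no FIRST/FOLLOW check is needed there.

So the grammar has 1 FIRST/FOLLOW conflict (marked CONFLICT above).

Answer: Yes. C → id '*' with FOLLOW(C) on { 'id' }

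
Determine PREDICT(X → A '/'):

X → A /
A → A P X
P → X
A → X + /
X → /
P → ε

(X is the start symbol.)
{ '/' }

PREDICT(X → A '/') = (FIRST(RHS) \ {ε}) ∪ (FOLLOW(X) if ε ∈ FIRST(RHS), i.e. RHS ⇒* ε)
FIRST(A) = { '/' }
FIRST(A '/') = { '/' }
ε ∉ FIRST(A '/'), so FOLLOW(X) is not added.
PREDICT(X → A '/') = { '/' }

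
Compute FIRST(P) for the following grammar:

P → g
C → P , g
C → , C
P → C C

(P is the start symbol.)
{ ',', 'g' }

FIRST sets of the other non-terminals involved (by the same procedure, iterated to a fixed point):
  FIRST(C) = { ',', 'g' }

From P → g:
  - g is a terminal: add 'g' and stop
From P → C C:
  - C is a non-terminal: add FIRST(C) \ {ε} = { ',', 'g' }
    C is not nullable, so stop

Collecting: FIRST(P) = { ',', 'g' }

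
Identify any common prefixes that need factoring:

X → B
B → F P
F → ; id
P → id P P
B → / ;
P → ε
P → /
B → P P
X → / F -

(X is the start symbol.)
Left-factoring is needed when two productions for the same non-terminal
share a common prefix on the right-hand side.

Productions for X:
  X → B
  X → / F -
Productions for B:
  B → F P
  B → / ;
  B → P P
Productions for P:
  P → id P P
  P → ε
  P → /

No common prefixes found.

Answer: No, left-factoring is not needed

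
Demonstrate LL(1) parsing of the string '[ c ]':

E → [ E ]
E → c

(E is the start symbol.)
LL(1) parsing maintains a stack (initially the start symbol over $) and the input. At each step: if the stack top is a terminal, match it against the current input token; if it is a non-terminal N, replace it with the RHS of M[N, lookahead] (the unique production whose predict set contains the lookahead).

Stack is shown with the top on the left.

Stack    Input    Action
------------------------
E $      [ c ] $  output E → [ E ]
[ E ] $  [ c ] $  match '['
E ] $    c ] $    output E → c
c ] $    c ] $    match 'c'
] $      ] $      match ']'
$        $        accept

The string is accepted.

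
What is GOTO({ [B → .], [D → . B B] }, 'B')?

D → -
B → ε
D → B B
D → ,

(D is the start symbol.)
GOTO(I, 'B') = CLOSURE({ [A → αX.β] : [A → α.Xβ] ∈ I, X = 'B' })

Items with dot before 'B', with the dot advanced:
  [D → . B B] → [D → B . B]
Closure of the advanced items:
  [D → B . B] has the dot before B: add [B → .]

GOTO = { [B → .], [D → B . B] }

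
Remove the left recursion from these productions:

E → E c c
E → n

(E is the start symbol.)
E → n E'
E' → c c E'
E' → ε

E is directly left-recursive. The standard transformation for
  A → A α₁ | ... | A α_m | β₁ | ... | β_n
is
  A  → β₁ A' | ... | β_n A'
  A' → α₁ A' | ... | α_m A' | ε

E → n becomes E → n E'
E → E c c becomes E' → c c E'
Add E' → ε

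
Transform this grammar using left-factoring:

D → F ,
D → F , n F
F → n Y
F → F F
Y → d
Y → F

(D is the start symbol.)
Left-factoring transforms A → αβ₁ | αβ₂ into A → αA' and A' → β₁ | β₂
(α is the longest common prefix among the alternatives). Repeat until
no nonterminal has two alternatives with a common prefix.

Round 1: D has alternatives sharing prefix 'F ,'. Introduce D': D → F , D'
  Add: D' → ε
  Add: D' → n F

No remaining common prefixes — done.

Resulting grammar:
D → F , D'
D' → ε
D' → n F
F → n Y
F → F F
Y → d
Y → F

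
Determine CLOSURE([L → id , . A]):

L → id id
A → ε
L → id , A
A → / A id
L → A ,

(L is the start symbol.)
{ [A → . / A id], [A → .], [L → id , . A] }

To compute CLOSURE, for each item [A → α.Bβ] where B is a non-terminal, add [B → .γ] for all productions B → γ; repeat for the newly added items until nothing changes.

Start with: [L → id , . A]
  [L → id , . A] has the dot before A: add [A → .], [A → . / A id]
No further items can be added.

CLOSURE = { [A → . / A id], [A → .], [L → id , . A] }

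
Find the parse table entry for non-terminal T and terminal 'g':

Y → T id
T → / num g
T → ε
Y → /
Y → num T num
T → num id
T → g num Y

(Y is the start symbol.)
T → g num Y

To find M[T, 'g'], we find productions for T where 'g' is in the predict set (PREDICT(N → α) = (FIRST(α) \ {ε}) ∪ (FOLLOW(N) if α ⇒* ε)).

Relevant sets:
  FOLLOW(T) = { 'id', 'num' }

T → / num g: PREDICT = { '/' }
T → ε: PREDICT = { 'id', 'num' }
T → num id: PREDICT = { 'num' }
T → g num Y: PREDICT = { 'g' }
  'g' is in predict set, so this production goes in M[T, 'g']

M[T, 'g'] = T → g num Y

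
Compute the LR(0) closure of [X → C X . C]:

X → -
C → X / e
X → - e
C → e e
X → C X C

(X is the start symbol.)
To compute CLOSURE, for each item [A → α.Bβ] where B is a non-terminal, add [B → .γ] for all productions B → γ; repeat for the newly added items until nothing changes.

Start with: [X → C X . C]
  [X → C X . C] has the dot before C: add [C → . X / e], [C → . e e]
  [C → . X / e] has the dot before X: add [X → . -], [X → . - e], [X → . C X C]
No further items can be added.

CLOSURE = { [C → . X / e], [C → . e e], [X → . - e], [X → . -], [X → . C X C], [X → C X . C] }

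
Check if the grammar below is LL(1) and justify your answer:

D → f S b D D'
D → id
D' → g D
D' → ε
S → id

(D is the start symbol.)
No. Predict set conflict for D': { 'g' }

A grammar is LL(1) if for each non-terminal N with multiple productions, the predict sets of those productions are pairwise disjoint, where PREDICT(N → α) = (FIRST(α) \ {ε}) ∪ (FOLLOW(N) if α ⇒* ε).

Relevant sets:
  FOLLOW(D') = { $, 'g' }

For D:
  PREDICT(D → f S b D D') = { 'f' }
  PREDICT(D → id) = { 'id' }
For D':
  PREDICT(D' → g D) = { 'g' }
  PREDICT(D' → ε) = { $, 'g' }
S has a single production, so nothing to check there.

Conflict found: Predict set conflict for D': { 'g' }
The grammar is NOT LL(1).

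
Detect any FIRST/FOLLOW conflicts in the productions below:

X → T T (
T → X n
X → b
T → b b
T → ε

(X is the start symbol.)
A FIRST/FOLLOW conflict occurs when a non-terminal N has a nullable alternative N → β (β ⇒* ε) and another alternative N → α with FIRST(α) ∩ FOLLOW(N) ≠ ∅: on such a lookahead the parser cannot decide between expanding α and letting N vanish via β.

Nullable non-terminals: T.
FIRST sets used below: FIRST(X) = { '(', 'b' }

T: nullable alternative(s) T → ε; FOLLOW(T) = { '(', 'b' }
  T → X n: FIRST \ {ε} = { '(', 'b' } — overlaps FOLLOW(T) on { '(', 'b' }: CONFLICT
  T → b b: FIRST \ {ε} = { 'b' } — overlaps FOLLOW(T) on { 'b' }: CONFLICT
  T → ε: FIRST \ {ε} = { } — this is the only nullable alternative, skip

X has no nullable alternative, so no FIRST/FOLLOW check is needed there.

So the grammar has 2 FIRST/FOLLOW conflicts (marked CONFLICT above).

Answer: Yes. T → X n with FOLLOW(T) on { '(', 'b' }; T → b b with FOLLOW(T) on { 'b' }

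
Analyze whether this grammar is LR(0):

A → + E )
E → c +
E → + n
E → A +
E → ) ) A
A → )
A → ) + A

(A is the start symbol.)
No. Shift-reduce conflict between [A → ) .] and [A → ) . + A]

A grammar is LR(0) if no state in the canonical LR(0) collection has:
  - both a shift item (dot before a terminal) and a complete item (shift-reduce conflict), or
  - two or more complete items (reduce-reduce conflict; the accept item [A' → A .] counts as a complete item here).

Augment with A' → A and build the canonical LR(0) collection (I0 = CLOSURE({[A' → . A]}), then GOTO on every symbol after a dot until no new states appear). It has 17 states:
  I0: { [A → . ) + A], [A → . )], [A → . + E )], [A' → . A] }  — shift
  I1: { [A → ) . + A], [A → ) .] }  — shift, reduce
  I2: { [A → + . E )], [A → . ) + A], [A → . )], [A → . + E )], [E → . ) ) A], [E → . + n], [E → . A +], [E → . c +] }  — shift
  I3: { [A' → A .] }  — accept
  I4: { [A → ) . + A], [A → ) .], [E → ) . ) A] }  — shift, reduce
  I5: { [A → + . E )], [A → . ) + A], [A → . )], [A → . + E )], [E → + . n], [E → . ) ) A], [E → . + n], [E → . A +], [E → . c +] }  — shift
  I6: { [E → A . +] }  — shift
  I7: { [A → + E . )] }  — shift
  I8: { [E → c . +] }  — shift
  I9: { [E → c + .] }  — reduce
  I10: { [A → + E ) .] }  — reduce
  I11: { [E → A + .] }  — reduce
  I12: { [E → + n .] }  — reduce
  I13: { [A → . ) + A], [A → . )], [A → . + E )], [E → ) ) . A] }  — shift
  I14: { [A → ) + . A], [A → . ) + A], [A → . )], [A → . + E )] }  — shift
  I15: { [A → ) + A .] }  — reduce
  I16: { [E → ) ) A .] }  — reduce

Conflict in state I1:
  Shift-reduce conflict between [A → ) .] and [A → ) . + A]
So the grammar is NOT LR(0).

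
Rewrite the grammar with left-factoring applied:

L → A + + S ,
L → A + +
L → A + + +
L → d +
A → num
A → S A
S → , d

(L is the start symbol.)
L → A + + L'
L' → S ,
L' → ε
L' → +
L → d +
A → num
A → S A
S → , d

Left-factoring transforms A → αβ₁ | αβ₂ into A → αA' and A' → β₁ | β₂
(α is the longest common prefix among the alternatives). Repeat until
no nonterminal has two alternatives with a common prefix.

Round 1: L has alternatives sharing prefix 'A + +'. Introduce L': L → A + + L'
  Add: L' → S ,
  Add: L' → ε
  Add: L' → +

No remaining common prefixes — done.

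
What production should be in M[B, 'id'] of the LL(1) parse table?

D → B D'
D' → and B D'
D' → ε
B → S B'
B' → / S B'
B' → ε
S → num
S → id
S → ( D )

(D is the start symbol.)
To find M[B, 'id'], we find productions for B where 'id' is in the predict set (PREDICT(N → α) = (FIRST(α) \ {ε}) ∪ (FOLLOW(N) if α ⇒* ε)).

Relevant sets:
  FIRST(S) = { '(', 'id', 'num' }

B → S B': PREDICT = { '(', 'id', 'num' }
  'id' is in predict set, so this production goes in M[B, 'id']

M[B, 'id'] = B → S B'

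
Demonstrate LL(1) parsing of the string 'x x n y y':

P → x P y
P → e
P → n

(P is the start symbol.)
LL(1) parsing maintains a stack (initially the start symbol over $) and the input. At each step: if the stack top is a terminal, match it against the current input token; if it is a non-terminal N, replace it with the RHS of M[N, lookahead] (the unique production whose predict set contains the lookahead).

Stack is shown with the top on the left.

Stack      Input        Action
------------------------------
P $        x x n y y $  output P → x P y
x P y $    x x n y y $  match 'x'
P y $      x n y y $    output P → x P y
x P y y $  x n y y $    match 'x'
P y y $    n y y $      output P → n
n y y $    n y y $      match 'n'
y y $      y y $        match 'y'
y $        y $          match 'y'
$          $            accept

The string is accepted.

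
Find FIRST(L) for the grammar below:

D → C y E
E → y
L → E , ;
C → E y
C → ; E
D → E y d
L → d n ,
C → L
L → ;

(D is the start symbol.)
{ ';', 'd', 'y' }

To compute FIRST(L), examine every production with L on the left-hand side, reading each right-hand side left to right until a non-nullable symbol is reached.

FIRST sets of the other non-terminals involved (by the same procedure, iterated to a fixed point):
  FIRST(E) = { 'y' }

From L → E , ;:
  - E is a non-terminal: add FIRST(E) \ {ε} = { 'y' }
    E is not nullable, so stop
From L → d n ,:
  - d is a terminal: add 'd' and stop
From L → ;:
  - ';' is a terminal: add ';' and stop

Collecting: FIRST(L) = { ';', 'd', 'y' }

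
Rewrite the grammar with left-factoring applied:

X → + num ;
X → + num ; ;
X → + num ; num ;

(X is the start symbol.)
X → + num ; X'
X' → ε
X' → ;
X' → num ;

Left-factoring transforms A → αβ₁ | αβ₂ into A → αA' and A' → β₁ | β₂
(α is the longest common prefix among the alternatives). Repeat until
no nonterminal has two alternatives with a common prefix.

Round 1: X has alternatives sharing prefix '+ num ;'. Introduce X': X → + num ; X'
  Add: X' → ε
  Add: X' → ;
  Add: X' → num ;

No remaining common prefixes — done.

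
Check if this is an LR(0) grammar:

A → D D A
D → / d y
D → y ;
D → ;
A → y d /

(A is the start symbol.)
Yes, the grammar is LR(0)

A grammar is LR(0) if no state in the canonical LR(0) collection has:
  - both a shift item (dot before a terminal) and a complete item (shift-reduce conflict), or
  - two or more complete items (reduce-reduce conflict; the accept item [A' → A .] counts as a complete item here).

Augment with A' → A and build the canonical LR(0) collection (I0 = CLOSURE({[A' → . A]}), then GOTO on every symbol after a dot until no new states appear). It has 14 states:
  I0: { [A → . D D A], [A → . y d /], [A' → . A], [D → . / d y], [D → . ;], [D → . y ;] }  — shift
  I1: { [D → / . d y] }  — shift
  I2: { [D → ; .] }  — reduce
  I3: { [A' → A .] }  — accept
  I4: { [A → D . D A], [D → . / d y], [D → . ;], [D → . y ;] }  — shift
  I5: { [A → y . d /], [D → y . ;] }  — shift
  I6: { [D → y ; .] }  — reduce
  I7: { [A → y d . /] }  — shift
  I8: { [A → y d / .] }  — reduce
  I9: { [A → . D D A], [A → . y d /], [A → D D . A], [D → . / d y], [D → . ;], [D → . y ;] }  — shift
  I10: { [D → y . ;] }  — shift
  I11: { [A → D D A .] }  — reduce
  I12: { [D → / d . y] }  — shift
  I13: { [D → / d y .] }  — reduce

Every state is either a pure shift/goto state or contains exactly one complete item and nothing to shift — no conflicts. The grammar is LR(0).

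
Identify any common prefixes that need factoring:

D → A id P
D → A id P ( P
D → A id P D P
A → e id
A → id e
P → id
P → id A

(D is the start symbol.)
Left-factoring is needed when two productions for the same non-terminal
share a common prefix on the right-hand side.

Productions for D:
  D → A id P
  D → A id P ( P
  D → A id P D P
Productions for A:
  A → e id
  A → id e
Productions for P:
  P → id
  P → id A

Found common prefix 'A id P' in productions for D
Found common prefix 'id' in productions for P

Answer: Yes, D has productions with common prefix 'A id P'; P has productions with common prefix 'id'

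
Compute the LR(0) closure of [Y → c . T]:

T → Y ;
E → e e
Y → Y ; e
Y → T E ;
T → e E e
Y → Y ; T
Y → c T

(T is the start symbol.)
Start with: [Y → c . T]
  [Y → c . T] has the dot before T: add [T → . Y ;], [T → . e E e]
  [T → . Y ;] has the dot before Y: add [Y → . Y ; e], [Y → . T E ;], [Y → . Y ; T], [Y → . c T]
No further items can be added.

CLOSURE = { [T → . Y ;], [T → . e E e], [Y → . T E ;], [Y → . Y ; T], [Y → . Y ; e], [Y → . c T], [Y → c . T] }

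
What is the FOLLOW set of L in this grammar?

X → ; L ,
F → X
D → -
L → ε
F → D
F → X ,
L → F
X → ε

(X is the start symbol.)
{ ',' }

To compute FOLLOW(L), find every occurrence of L on a right-hand side N → α L β: add FIRST(β) \ {ε}, and if β is empty or nullable also add FOLLOW(N). Iterate to a fixed point.

In X → ; L ,: L is followed by ',', add FIRST(',') \ {ε} = { ',' }

Taking the union: FOLLOW(L) = { ',' }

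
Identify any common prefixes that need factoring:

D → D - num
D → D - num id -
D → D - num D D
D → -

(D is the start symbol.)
Yes, D has productions with common prefix 'D - num'

Left-factoring is needed when two productions for the same non-terminal
share a common prefix on the right-hand side.

Productions for D:
  D → D - num
  D → D - num id -
  D → D - num D D
  D → -

Found common prefix 'D - num' in productions for D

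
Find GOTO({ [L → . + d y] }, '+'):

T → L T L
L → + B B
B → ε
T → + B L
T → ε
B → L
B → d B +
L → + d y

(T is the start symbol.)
GOTO(I, '+') = CLOSURE({ [A → αX.β] : [A → α.Xβ] ∈ I, X = '+' })

Items with dot before '+', with the dot advanced:
  [L → . + d y] → [L → + . d y]
Closure adds nothing (no advanced item has the dot before a non-terminal).

GOTO = { [L → + . d y] }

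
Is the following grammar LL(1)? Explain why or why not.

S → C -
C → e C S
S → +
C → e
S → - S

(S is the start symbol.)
No. Predict set conflict for C: { 'e' }

A grammar is LL(1) if for each non-terminal N with multiple productions, the predict sets of those productions are pairwise disjoint, where PREDICT(N → α) = (FIRST(α) \ {ε}) ∪ (FOLLOW(N) if α ⇒* ε).

Relevant sets:
  FIRST(C) = { 'e' }

For S:
  PREDICT(S → C '-') = { 'e' }
  PREDICT(S → '+') = { '+' }
  PREDICT(S → '-' S) = { '-' }
For C:
  PREDICT(C → e C S) = { 'e' }
  PREDICT(C → e) = { 'e' }

Conflict found: Predict set conflict for C: { 'e' }
The grammar is NOT LL(1).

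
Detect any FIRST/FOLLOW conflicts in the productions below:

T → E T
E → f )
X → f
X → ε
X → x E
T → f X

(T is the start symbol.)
No FIRST/FOLLOW conflicts.

Nullable non-terminals: X.

X: nullable alternative(s) X → ε; FOLLOW(X) = { $ }
  X → f: FIRST \ {ε} = { 'f' } — disjoint from FOLLOW(X)
  X → ε: FIRST \ {ε} = { } — this is the only nullable alternative, skip
  X → x E: FIRST \ {ε} = { 'x' } — disjoint from FOLLOW(X)

E, T have no nullable alternative, so no FIRST/FOLLOW check is needed there.

No FIRST/FOLLOW conflicts found.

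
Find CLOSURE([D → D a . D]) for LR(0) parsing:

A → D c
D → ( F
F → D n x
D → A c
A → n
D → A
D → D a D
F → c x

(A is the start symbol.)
{ [A → . D c], [A → . n], [D → . ( F], [D → . A c], [D → . A], [D → . D a D], [D → D a . D] }

To compute CLOSURE, for each item [A → α.Bβ] where B is a non-terminal, add [B → .γ] for all productions B → γ; repeat for the newly added items until nothing changes.

Start with: [D → D a . D]
  [D → D a . D] has the dot before D: add [D → . ( F], [D → . A c], [D → . A], [D → . D a D]
  [D → . A c] has the dot before A: add [A → . D c], [A → . n]
No further items can be added.

CLOSURE = { [A → . D c], [A → . n], [D → . ( F], [D → . A c], [D → . A], [D → . D a D], [D → D a . D] }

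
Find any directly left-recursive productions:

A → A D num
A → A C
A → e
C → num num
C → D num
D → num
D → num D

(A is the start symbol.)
Yes, A is left-recursive

Direct left recursion occurs when N → N α for some non-terminal N (the right-hand side begins with the left-hand side itself).

A → A D num: LEFT RECURSIVE (starts with A)
A → A C: LEFT RECURSIVE (starts with A)
A → e: starts with e
C → num num: starts with num
C → D num: starts with D
D → num: starts with num
D → num D: starts with num

The grammar has direct left recursion on: A.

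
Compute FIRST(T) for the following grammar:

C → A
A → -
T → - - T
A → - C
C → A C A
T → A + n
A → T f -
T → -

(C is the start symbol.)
{ '-' }

FIRST sets of the other non-terminals involved (by the same procedure, iterated to a fixed point):
  FIRST(A) = { '-' }

From T → - - T:
  - '-' is a terminal: add '-' and stop
From T → A + n:
  - A is a non-terminal: add FIRST(A) \ {ε} = { '-' }
    A is not nullable, so stop
From T → -:
  - '-' is a terminal: add '-' and stop

Collecting: FIRST(T) = { '-' }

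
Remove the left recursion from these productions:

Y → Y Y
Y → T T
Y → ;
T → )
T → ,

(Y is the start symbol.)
Y → T T Y'
Y → ; Y'
Y' → Y Y'
Y' → ε
T → )
T → ,

Y is directly left-recursive. The standard transformation for
  A → A α₁ | ... | A α_m | β₁ | ... | β_n
is
  A  → β₁ A' | ... | β_n A'
  A' → α₁ A' | ... | α_m A' | ε

Y → T T becomes Y → T T Y'
Y → ; becomes Y → ; Y'
Y → Y Y becomes Y' → Y Y'
Add Y' → ε

Productions for other non-terminals are unchanged:
  T → )
  T → ,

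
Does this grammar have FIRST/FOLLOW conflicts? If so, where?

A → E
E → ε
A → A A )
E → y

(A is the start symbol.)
A FIRST/FOLLOW conflict occurs when a non-terminal N has a nullable alternative N → β (β ⇒* ε) and another alternative N → α with FIRST(α) ∩ FOLLOW(N) ≠ ∅: on such a lookahead the parser cannot decide between expanding α and letting N vanish via β.

Nullable non-terminals: A, E.
FIRST sets used below: FIRST(E) = { 'y', ε }, FIRST(A) = { ')', 'y', ε }

A: nullable alternative(s) A → E; FOLLOW(A) = { $, ')', 'y' }
  A → E: FIRST \ {ε} = { 'y' } — this is the only nullable alternative, skip
  A → A A ): FIRST \ {ε} = { ')', 'y' } — overlaps FOLLOW(A) on { ')', 'y' }: CONFLICT

E: nullable alternative(s) E → ε; FOLLOW(E) = { $, ')', 'y' }
  E → ε: FIRST \ {ε} = { } — this is the only nullable alternative, skip
  E → y: FIRST \ {ε} = { 'y' } — overlaps FOLLOW(E) on { 'y' }: CONFLICT

So the grammar has 2 FIRST/FOLLOW conflicts (marked CONFLICT above).

Answer: Yes. A → A A ')' with FOLLOW(A) on { ')', 'y' }; E → y with FOLLOW(E) on { 'y' }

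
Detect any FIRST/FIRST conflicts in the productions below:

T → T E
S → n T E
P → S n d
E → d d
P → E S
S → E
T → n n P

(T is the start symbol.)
Yes. T → T E / T → n n P on { 'n' }; P → S n d / P → E S on { 'd' }

FIRST sets of the non-terminals at (or reachable through a nullable prefix from) the front of some alternative:
  FIRST(T) = { 'n' }
  FIRST(E) = { 'd' }
  FIRST(S) = { 'd', 'n' }

Productions for T:
  T → T E: FIRST = { 'n' }
  T → n n P: FIRST = { 'n' }
Productions for S:
  S → n T E: FIRST = { 'n' }
  S → E: FIRST = { 'd' }
Productions for P:
  P → S n d: FIRST = { 'd', 'n' }
  P → E S: FIRST = { 'd' }
E has only one production, so no FIRST/FIRST conflict is possible there.

Conflict for T: T → T E and T → n n P
  Overlap: { 'n' }
Conflict for P: P → S n d and P → E S
  Overlap: { 'd' }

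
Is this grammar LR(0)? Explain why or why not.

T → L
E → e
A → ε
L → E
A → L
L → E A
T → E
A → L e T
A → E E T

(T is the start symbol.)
A grammar is LR(0) if no state in the canonical LR(0) collection has:
  - both a shift item (dot before a terminal) and a complete item (shift-reduce conflict), or
  - two or more complete items (reduce-reduce conflict; the accept item [T' → T .] counts as a complete item here).

Augment with T' → T and build the canonical LR(0) collection (I0 = CLOSURE({[T' → . T]}), then GOTO on every symbol after a dot until no new states appear). It has 14 states:
  I0: { [E → . e], [L → . E A], [L → . E], [T → . E], [T → . L], [T' → . T] }  — shift
  I1: { [A → . E E T], [A → . L e T], [A → . L], [A → .], [E → . e], [L → . E A], [L → . E], [L → E . A], [L → E .], [T → E .] }  — shift, 3 reduces
  I2: { [T → L .] }  — reduce
  I3: { [T' → T .] }  — accept
  I4: { [E → e .] }  — reduce
  I5: { [L → E A .] }  — reduce
  I6: { [A → . E E T], [A → . L e T], [A → . L], [A → .], [A → E . E T], [E → . e], [L → . E A], [L → . E], [L → E . A], [L → E .] }  — shift, 2 reduces
  I7: { [A → L . e T], [A → L .] }  — shift, reduce
  I8: { [A → L e . T], [E → . e], [L → . E A], [L → . E], [T → . E], [T → . L] }  — shift
  I9: { [A → L e T .] }  — reduce
  I10: { [A → . E E T], [A → . L e T], [A → . L], [A → .], [A → E . E T], [A → E E . T], [E → . e], [L → . E A], [L → . E], [L → E . A], [L → E .], [T → . E], [T → . L] }  — shift, 2 reduces
  I11: { [A → . E E T], [A → . L e T], [A → . L], [A → .], [A → E . E T], [A → E E . T], [E → . e], [L → . E A], [L → . E], [L → E . A], [L → E .], [T → . E], [T → . L], [T → E .] }  — shift, 3 reduces
  I12: { [A → L . e T], [A → L .], [T → L .] }  — shift, 2 reduces
  I13: { [A → E E T .] }  — reduce

Conflict in state I1:
  Shift-reduce conflict between [A → .] and [E → . e]
So the grammar is NOT LR(0).

Answer: No. Shift-reduce conflict between [A → .] and [E → . e]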